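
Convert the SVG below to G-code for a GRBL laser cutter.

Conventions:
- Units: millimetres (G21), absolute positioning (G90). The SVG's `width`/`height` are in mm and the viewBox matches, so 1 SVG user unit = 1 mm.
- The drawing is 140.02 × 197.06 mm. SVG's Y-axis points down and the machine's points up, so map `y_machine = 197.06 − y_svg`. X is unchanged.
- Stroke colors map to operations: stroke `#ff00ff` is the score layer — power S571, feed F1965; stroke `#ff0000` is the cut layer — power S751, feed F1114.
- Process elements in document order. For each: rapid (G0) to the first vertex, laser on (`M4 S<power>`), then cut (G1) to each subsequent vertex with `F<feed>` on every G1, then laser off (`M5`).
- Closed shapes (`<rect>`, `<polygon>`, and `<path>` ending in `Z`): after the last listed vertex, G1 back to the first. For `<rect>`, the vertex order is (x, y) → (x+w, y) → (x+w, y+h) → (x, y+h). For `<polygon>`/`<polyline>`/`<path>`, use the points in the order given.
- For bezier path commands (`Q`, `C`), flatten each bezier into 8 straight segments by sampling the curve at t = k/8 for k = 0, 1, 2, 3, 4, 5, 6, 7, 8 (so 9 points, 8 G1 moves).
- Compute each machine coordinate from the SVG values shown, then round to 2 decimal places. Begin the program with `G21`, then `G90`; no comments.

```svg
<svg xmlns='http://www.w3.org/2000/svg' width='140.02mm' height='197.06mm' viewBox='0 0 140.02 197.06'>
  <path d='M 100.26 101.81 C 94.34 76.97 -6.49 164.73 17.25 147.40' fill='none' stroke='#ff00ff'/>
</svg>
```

Since the viewBox matches the mm dimensions, user units are millimetres directly. The only transform is the Y-flip y_m = 197.06 − y_svg.

Shape 1 is a cubic bezier drawn with `<path>`. Its stroke #ff00ff means score at S571, F1965. After flipping Y the toolpath is (100.26,95.25) → (94.02,99.71) → (81.45,96.17) → (65.13,87.17) → (47.63,75.27) → (31.52,63.02) → (19.37,52.97) → (13.76,47.66) → (17.25,49.66).

G21
G90
G0 X100.26 Y95.25
M4 S571
G1 X94.02 Y99.71 F1965
G1 X81.45 Y96.17 F1965
G1 X65.13 Y87.17 F1965
G1 X47.63 Y75.27 F1965
G1 X31.52 Y63.02 F1965
G1 X19.37 Y52.97 F1965
G1 X13.76 Y47.66 F1965
G1 X17.25 Y49.66 F1965
M5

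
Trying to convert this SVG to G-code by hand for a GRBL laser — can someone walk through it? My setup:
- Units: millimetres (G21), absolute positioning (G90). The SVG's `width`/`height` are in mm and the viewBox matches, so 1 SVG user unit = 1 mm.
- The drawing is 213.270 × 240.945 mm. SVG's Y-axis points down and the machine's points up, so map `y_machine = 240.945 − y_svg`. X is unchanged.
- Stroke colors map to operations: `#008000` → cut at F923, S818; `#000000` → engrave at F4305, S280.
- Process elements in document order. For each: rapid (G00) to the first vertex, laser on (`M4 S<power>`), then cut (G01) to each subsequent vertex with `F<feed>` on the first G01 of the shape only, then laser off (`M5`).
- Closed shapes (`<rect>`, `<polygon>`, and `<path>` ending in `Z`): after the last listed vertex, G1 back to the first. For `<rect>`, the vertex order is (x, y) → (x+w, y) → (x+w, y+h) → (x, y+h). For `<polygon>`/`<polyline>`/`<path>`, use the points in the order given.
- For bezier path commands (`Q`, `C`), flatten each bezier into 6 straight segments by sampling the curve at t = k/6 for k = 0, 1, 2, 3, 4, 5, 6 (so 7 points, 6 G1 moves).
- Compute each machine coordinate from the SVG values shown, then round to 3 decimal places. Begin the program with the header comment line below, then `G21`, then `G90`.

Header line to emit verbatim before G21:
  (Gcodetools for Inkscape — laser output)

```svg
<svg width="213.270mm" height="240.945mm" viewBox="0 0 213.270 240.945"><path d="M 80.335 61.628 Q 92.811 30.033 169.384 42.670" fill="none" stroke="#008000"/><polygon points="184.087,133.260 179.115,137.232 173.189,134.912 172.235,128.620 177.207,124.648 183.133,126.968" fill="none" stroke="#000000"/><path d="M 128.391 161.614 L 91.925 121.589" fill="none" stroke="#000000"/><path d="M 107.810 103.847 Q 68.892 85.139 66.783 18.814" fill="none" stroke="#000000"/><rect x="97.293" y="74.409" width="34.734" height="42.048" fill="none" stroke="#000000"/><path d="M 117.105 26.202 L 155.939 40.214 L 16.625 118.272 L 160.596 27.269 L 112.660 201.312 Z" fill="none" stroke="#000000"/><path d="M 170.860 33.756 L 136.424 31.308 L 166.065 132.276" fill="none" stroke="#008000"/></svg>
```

1 u = 1 mm; y_m = 240.945 − y.

[1] `<path>` quadratic bezier, #008000→cut S818 F923: (80.335,179.317) → (86.274,188.620) → (95.774,195.466) → (108.835,199.854) → (125.457,201.785) → (145.640,201.259) → (169.384,198.275)

[2] `<polygon>` regular polygon, #000000→engrave S280 F4305: (184.087,107.685) → (179.115,103.713) → (173.189,106.033) → (172.235,112.325) → (177.207,116.297) → (183.133,113.977) → (184.087,107.685) (closed)

[3] `<path>` line segment, #000000→engrave S280 F4305: (128.391,79.331) → (91.925,119.356)

[4] `<path>` quadratic bezier, #000000→engrave S280 F4305: (107.810,137.098) → (95.860,144.657) → (85.955,154.861) → (78.094,167.710) → (72.279,183.205) → (68.508,201.345) → (66.783,222.131)

[5] `<rect>` rectangle, #000000→engrave S280 F4305: (97.293,166.536) → (132.027,166.536) → (132.027,124.488) → (97.293,124.488) → (97.293,166.536) (closed)

[6] `<path>` closed polygon, #000000→engrave S280 F4305: (117.105,214.743) → (155.939,200.731) → (16.625,122.673) → (160.596,213.676) → (112.660,39.633) → (117.105,214.743) (closed)

[7] `<path>` open polyline, #008000→cut S818 F923: (170.860,207.189) → (136.424,209.637) → (166.065,108.669)

(Gcodetools for Inkscape — laser output)
G21
G90
G00 X80.335 Y179.317
M4 S818
G01 X86.274 Y188.620 F923
G01 X95.774 Y195.466
G01 X108.835 Y199.854
G01 X125.457 Y201.785
G01 X145.640 Y201.259
G01 X169.384 Y198.275
M5
G00 X184.087 Y107.685
M4 S280
G01 X179.115 Y103.713 F4305
G01 X173.189 Y106.033
G01 X172.235 Y112.325
G01 X177.207 Y116.297
G01 X183.133 Y113.977
G01 X184.087 Y107.685
M5
G00 X128.391 Y79.331
M4 S280
G01 X91.925 Y119.356 F4305
M5
G00 X107.810 Y137.098
M4 S280
G01 X95.860 Y144.657 F4305
G01 X85.955 Y154.861
G01 X78.094 Y167.710
G01 X72.279 Y183.205
G01 X68.508 Y201.345
G01 X66.783 Y222.131
M5
G00 X97.293 Y166.536
M4 S280
G01 X132.027 Y166.536 F4305
G01 X132.027 Y124.488
G01 X97.293 Y124.488
G01 X97.293 Y166.536
M5
G00 X117.105 Y214.743
M4 S280
G01 X155.939 Y200.731 F4305
G01 X16.625 Y122.673
G01 X160.596 Y213.676
G01 X112.660 Y39.633
G01 X117.105 Y214.743
M5
G00 X170.860 Y207.189
M4 S818
G01 X136.424 Y209.637 F923
G01 X166.065 Y108.669
M5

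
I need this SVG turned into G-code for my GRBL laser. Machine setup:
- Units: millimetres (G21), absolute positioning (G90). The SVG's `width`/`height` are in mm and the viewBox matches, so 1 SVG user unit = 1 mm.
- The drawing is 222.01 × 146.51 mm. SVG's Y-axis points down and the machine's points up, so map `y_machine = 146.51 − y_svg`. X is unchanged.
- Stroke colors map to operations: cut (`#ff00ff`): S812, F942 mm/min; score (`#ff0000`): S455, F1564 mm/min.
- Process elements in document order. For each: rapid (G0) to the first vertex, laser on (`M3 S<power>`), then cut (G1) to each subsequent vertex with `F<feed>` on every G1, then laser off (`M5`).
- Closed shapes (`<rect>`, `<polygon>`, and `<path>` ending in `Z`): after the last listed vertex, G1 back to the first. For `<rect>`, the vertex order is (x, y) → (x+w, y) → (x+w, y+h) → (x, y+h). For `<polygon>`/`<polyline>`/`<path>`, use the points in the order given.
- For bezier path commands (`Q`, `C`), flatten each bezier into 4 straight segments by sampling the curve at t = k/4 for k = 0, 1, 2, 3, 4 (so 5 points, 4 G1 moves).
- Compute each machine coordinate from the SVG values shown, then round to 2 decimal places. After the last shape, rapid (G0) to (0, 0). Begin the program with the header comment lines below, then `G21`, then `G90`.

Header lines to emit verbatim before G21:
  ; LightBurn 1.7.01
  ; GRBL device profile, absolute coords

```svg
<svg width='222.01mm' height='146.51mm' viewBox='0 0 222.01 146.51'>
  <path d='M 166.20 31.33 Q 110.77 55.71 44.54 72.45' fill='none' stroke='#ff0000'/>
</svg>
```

viewBox `0 0 222.01 146.51` with mm width/height → 1 unit = 1 mm. Flip: y_m = 146.51 − y_svg.

**Shape 1** — `<path>` quadratic bezier, stroke `#ff0000` → score (S455, F1564). Control points (SVG): P0=(166.20,31.33), P1=(110.77,55.71), P2=(44.54,72.45); sampled at t=k/4. Machine vertices: (166.20,115.18) → (137.81,103.47) → (108.07,92.71) → (76.98,82.91) → (44.54,74.06). Open path.

; LightBurn 1.7.01
; GRBL device profile, absolute coords
G21
G90
G0 X166.20 Y115.18
M3 S455
G1 X137.81 Y103.47 F1564
G1 X108.07 Y92.71 F1564
G1 X76.98 Y82.91 F1564
G1 X44.54 Y74.06 F1564
M5
G0 X0.00 Y0.00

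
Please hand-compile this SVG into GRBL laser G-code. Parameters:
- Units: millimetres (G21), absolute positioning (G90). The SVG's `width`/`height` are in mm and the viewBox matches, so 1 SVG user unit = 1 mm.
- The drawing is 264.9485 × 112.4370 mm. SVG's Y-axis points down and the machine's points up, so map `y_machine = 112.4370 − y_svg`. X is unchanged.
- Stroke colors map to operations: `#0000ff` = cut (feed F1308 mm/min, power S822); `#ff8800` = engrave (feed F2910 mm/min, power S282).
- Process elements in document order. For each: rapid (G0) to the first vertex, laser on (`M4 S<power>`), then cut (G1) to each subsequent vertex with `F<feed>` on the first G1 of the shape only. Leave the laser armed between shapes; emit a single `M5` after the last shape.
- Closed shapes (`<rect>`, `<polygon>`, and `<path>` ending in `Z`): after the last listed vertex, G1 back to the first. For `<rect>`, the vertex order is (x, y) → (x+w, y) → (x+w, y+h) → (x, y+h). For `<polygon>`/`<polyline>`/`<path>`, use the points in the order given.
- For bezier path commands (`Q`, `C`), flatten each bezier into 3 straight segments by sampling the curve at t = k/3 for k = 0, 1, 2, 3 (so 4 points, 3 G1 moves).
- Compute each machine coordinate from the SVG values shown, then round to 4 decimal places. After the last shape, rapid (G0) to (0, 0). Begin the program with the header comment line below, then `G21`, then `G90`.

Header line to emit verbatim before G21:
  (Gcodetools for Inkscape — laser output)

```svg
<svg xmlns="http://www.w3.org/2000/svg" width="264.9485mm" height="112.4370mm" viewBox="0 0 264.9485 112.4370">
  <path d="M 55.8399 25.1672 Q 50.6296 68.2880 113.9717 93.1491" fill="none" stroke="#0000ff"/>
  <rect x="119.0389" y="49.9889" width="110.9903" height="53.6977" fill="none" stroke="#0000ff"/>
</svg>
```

viewBox `0 0 264.9485 112.4370` with mm width/height → 1 unit = 1 mm. Flip: y_m = 112.4370 − y_svg.

**Shape 1** — `<path>` quadratic bezier, stroke `#0000ff` → cut (S822, F1308). Control points (SVG): P0=(55.8399,25.1672), P1=(50.6296,68.2880), P2=(113.9717,93.1491); sampled at t=k/3. Machine vertices: (55.8399,87.2698) → (59.9833,60.5515) → (79.3606,37.8908) → (113.9717,19.2879). Open path.

**Shape 2** — `<rect>` rectangle, stroke `#0000ff` → cut (S822, F1308). Machine vertices: (119.0389,62.4481) → (230.0292,62.4481) → (230.0292,8.7504) → (119.0389,8.7504) → (119.0389,62.4481). Closed: final G1 returns to the first vertex.

(Gcodetools for Inkscape — laser output)
G21
G90
G0 X55.8399 Y87.2698
M4 S822
G1 X59.9833 Y60.5515 F1308
G1 X79.3606 Y37.8908
G1 X113.9717 Y19.2879
G0 X119.0389 Y62.4481
M4 S822
G1 X230.0292 Y62.4481 F1308
G1 X230.0292 Y8.7504
G1 X119.0389 Y8.7504
G1 X119.0389 Y62.4481
M5
G0 X0.0000 Y0.0000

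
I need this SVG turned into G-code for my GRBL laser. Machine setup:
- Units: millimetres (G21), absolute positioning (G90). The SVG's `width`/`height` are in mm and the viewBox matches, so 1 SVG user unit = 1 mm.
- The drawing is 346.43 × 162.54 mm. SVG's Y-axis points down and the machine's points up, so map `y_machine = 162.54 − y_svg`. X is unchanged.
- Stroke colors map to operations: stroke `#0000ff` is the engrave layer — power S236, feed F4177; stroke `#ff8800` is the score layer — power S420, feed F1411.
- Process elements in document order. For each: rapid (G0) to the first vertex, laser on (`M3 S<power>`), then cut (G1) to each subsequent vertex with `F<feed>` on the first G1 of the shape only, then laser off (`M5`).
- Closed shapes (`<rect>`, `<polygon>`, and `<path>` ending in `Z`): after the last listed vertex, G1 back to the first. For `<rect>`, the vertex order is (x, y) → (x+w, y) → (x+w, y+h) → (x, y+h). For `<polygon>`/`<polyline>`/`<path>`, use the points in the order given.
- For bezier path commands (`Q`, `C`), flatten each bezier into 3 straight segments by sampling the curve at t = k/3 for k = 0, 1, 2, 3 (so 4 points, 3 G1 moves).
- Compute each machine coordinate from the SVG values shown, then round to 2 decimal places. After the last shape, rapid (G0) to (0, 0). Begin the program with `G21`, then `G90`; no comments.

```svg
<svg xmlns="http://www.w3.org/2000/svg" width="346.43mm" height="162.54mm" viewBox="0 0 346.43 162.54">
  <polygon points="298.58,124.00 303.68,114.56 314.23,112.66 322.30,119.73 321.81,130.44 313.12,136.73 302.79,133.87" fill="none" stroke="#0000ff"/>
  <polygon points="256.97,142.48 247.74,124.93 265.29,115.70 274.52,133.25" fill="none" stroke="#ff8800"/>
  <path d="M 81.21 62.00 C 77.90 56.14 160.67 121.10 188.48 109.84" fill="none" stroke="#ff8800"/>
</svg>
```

Since the viewBox matches the mm dimensions, user units are millimetres directly. The only transform is the Y-flip y_m = 162.54 − y_svg.

Shape 1 is a regular polygon drawn with `<polygon>`. Its stroke #0000ff means engrave at S236, F4177. After flipping Y the toolpath is (298.58,38.54) → (303.68,47.98) → (314.23,49.88) → (322.30,42.81) → (321.81,32.10) → (313.12,25.81) → (302.79,28.67) → (298.58,38.54), returning to the start.

Shape 2 is a regular polygon drawn with `<polygon>`. Its stroke #ff8800 means score at S420, F1411. After flipping Y the toolpath is (256.97,20.06) → (247.74,37.61) → (265.29,46.84) → (274.52,29.29) → (256.97,20.06), returning to the start.

Shape 3 is a cubic bezier drawn with `<path>`. Its stroke #ff8800 means score at S420, F1411. After flipping Y the toolpath is (81.21,100.54) → (101.37,88.24) → (147.57,61.40) → (188.48,52.70).

G21
G90
G0 X298.58 Y38.54
M3 S236
G1 X303.68 Y47.98 F4177
G1 X314.23 Y49.88
G1 X322.30 Y42.81
G1 X321.81 Y32.10
G1 X313.12 Y25.81
G1 X302.79 Y28.67
G1 X298.58 Y38.54
M5
G0 X256.97 Y20.06
M3 S420
G1 X247.74 Y37.61 F1411
G1 X265.29 Y46.84
G1 X274.52 Y29.29
G1 X256.97 Y20.06
M5
G0 X81.21 Y100.54
M3 S420
G1 X101.37 Y88.24 F1411
G1 X147.57 Y61.40
G1 X188.48 Y52.70
M5
G0 X0.00 Y0.00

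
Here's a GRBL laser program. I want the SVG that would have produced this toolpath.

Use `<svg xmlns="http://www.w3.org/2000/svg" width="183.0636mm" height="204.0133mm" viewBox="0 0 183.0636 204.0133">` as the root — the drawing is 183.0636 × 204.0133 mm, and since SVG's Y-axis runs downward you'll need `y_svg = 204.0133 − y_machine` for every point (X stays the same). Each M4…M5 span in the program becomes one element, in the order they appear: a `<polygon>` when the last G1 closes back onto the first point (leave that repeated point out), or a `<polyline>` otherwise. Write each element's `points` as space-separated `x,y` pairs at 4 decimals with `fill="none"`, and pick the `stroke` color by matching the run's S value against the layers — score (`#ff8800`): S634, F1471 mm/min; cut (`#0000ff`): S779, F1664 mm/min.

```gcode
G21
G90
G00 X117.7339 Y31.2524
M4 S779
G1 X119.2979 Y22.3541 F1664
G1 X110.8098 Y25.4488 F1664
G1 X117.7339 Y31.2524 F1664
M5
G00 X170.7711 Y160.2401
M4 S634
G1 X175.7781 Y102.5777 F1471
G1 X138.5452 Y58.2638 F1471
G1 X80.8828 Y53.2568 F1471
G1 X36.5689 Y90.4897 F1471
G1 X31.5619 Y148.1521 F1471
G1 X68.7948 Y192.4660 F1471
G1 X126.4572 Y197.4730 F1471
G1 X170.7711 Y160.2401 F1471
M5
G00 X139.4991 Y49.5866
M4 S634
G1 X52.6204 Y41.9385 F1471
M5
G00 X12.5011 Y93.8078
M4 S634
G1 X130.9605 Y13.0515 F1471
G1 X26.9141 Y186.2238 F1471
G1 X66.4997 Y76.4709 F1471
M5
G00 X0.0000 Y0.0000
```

Each laser-on run becomes one SVG element. Flip Y back into SVG space with y_svg = 204.0133 − y_machine.

Run 1: power S779 maps to stroke `#0000ff` (cut). The run returns to its start, so emit a `<polygon>` with points (Y-flipped): 117.7339,172.7609 119.2979,181.6592 110.8098,178.5645.

Run 2: S634 ⇒ score layer `#ff8800`. The run returns to its start, so emit a `<polygon>` with points (Y-flipped): 170.7711,43.7732 175.7781,101.4356 138.5452,145.7495 80.8828,150.7565 36.5689,113.5236 31.5619,55.8612 68.7948,11.5473 126.4572,6.5403.

Run 3: the run's S634 means `#ff8800` (score). The run is open, so emit a `<polyline>` with points (Y-flipped): 139.4991,154.4267 52.6204,162.0748.

Run 4: S634 ⇒ score layer `#ff8800`. The run is open, so emit a `<polyline>` with points (Y-flipped): 12.5011,110.2055 130.9605,190.9618 26.9141,17.7895 66.4997,127.5424.

<svg xmlns="http://www.w3.org/2000/svg" width="183.0636mm" height="204.0133mm" viewBox="0 0 183.0636 204.0133">
  <polygon points="117.7339,172.7609 119.2979,181.6592 110.8098,178.5645" fill="none" stroke="#0000ff"/>
  <polygon points="170.7711,43.7732 175.7781,101.4356 138.5452,145.7495 80.8828,150.7565 36.5689,113.5236 31.5619,55.8612 68.7948,11.5473 126.4572,6.5403" fill="none" stroke="#ff8800"/>
  <polyline points="139.4991,154.4267 52.6204,162.0748" fill="none" stroke="#ff8800"/>
  <polyline points="12.5011,110.2055 130.9605,190.9618 26.9141,17.7895 66.4997,127.5424" fill="none" stroke="#ff8800"/>
</svg>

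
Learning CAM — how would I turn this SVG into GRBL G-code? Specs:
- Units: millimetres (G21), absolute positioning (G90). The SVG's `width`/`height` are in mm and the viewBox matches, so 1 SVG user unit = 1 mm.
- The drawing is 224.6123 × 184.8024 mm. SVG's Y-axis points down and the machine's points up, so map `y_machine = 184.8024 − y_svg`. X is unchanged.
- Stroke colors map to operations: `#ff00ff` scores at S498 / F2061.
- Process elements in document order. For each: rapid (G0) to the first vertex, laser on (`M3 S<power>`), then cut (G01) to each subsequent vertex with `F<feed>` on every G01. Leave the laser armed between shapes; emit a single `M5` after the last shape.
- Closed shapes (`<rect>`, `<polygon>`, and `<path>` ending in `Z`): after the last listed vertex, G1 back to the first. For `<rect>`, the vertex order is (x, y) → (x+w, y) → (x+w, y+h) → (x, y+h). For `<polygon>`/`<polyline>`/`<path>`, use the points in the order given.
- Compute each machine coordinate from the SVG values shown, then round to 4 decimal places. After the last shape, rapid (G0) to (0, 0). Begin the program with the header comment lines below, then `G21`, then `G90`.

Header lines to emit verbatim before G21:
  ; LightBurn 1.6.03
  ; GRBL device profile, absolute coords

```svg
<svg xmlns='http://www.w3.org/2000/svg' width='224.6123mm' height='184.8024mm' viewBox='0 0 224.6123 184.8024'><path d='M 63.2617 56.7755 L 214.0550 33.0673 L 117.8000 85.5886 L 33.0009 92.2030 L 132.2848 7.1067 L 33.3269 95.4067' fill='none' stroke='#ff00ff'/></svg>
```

Since the viewBox matches the mm dimensions, user units are millimetres directly. The only transform is the Y-flip y_m = 184.8024 − y_svg.

Shape 1 is a open polyline drawn with `<path>`. Its stroke #ff00ff means score at S498, F2061. After flipping Y the toolpath is (63.2617,128.0269) → (214.0550,151.7351) → (117.8000,99.2138) → (33.0009,92.5994) → (132.2848,177.6957) → (33.3269,89.3957).

; LightBurn 1.6.03
; GRBL device profile, absolute coords
G21
G90
G0 X63.2617 Y128.0269
M3 S498
G01 X214.0550 Y151.7351 F2061
G01 X117.8000 Y99.2138 F2061
G01 X33.0009 Y92.5994 F2061
G01 X132.2848 Y177.6957 F2061
G01 X33.3269 Y89.3957 F2061
M5
G0 X0.0000 Y0.0000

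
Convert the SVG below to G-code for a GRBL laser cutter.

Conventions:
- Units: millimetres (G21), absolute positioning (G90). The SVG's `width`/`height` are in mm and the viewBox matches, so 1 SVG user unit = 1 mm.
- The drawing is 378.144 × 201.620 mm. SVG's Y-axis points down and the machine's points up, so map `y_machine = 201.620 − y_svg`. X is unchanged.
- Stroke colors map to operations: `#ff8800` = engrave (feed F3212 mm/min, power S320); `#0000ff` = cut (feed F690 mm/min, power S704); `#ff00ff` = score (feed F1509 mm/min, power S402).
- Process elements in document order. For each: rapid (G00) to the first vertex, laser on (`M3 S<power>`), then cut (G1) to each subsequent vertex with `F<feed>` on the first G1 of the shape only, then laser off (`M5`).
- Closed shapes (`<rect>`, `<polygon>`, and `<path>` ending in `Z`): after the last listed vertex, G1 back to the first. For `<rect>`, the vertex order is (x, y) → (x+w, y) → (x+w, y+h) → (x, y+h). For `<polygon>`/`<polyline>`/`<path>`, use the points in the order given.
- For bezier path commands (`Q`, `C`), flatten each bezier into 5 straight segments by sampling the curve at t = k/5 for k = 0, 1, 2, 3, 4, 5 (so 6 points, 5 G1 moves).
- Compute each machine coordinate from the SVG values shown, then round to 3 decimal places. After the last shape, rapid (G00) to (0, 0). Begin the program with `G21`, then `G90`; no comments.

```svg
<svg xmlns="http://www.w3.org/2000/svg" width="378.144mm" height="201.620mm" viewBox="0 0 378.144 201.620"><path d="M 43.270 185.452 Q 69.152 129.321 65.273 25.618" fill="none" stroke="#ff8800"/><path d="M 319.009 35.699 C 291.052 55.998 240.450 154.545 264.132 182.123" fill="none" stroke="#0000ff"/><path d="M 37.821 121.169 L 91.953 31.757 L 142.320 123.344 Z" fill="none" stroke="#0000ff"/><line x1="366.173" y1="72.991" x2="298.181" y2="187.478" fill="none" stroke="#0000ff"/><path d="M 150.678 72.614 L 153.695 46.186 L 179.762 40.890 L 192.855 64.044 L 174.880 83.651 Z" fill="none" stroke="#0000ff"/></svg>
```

viewBox `0 0 378.144 201.620` with mm width/height → 1 unit = 1 mm. Flip: y_m = 201.620 − y_svg.

**Shape 1** — `<path>` quadratic bezier, stroke `#ff8800` → engrave (S320, F3212). Control points (SVG): P0=(43.270,185.452), P1=(69.152,129.321), P2=(65.273,25.618); sampled at t=k/5. Machine vertices: (43.270,16.168) → (52.432,40.523) → (59.214,68.684) → (63.614,100.651) → (65.634,136.424) → (65.273,176.002). Open path.

**Shape 2** — `<path>` cubic bezier, stroke `#0000ff` → cut (S704, F690). Control points (SVG): P0=(319.009,35.699), P1=(291.052,55.998), P2=(240.450,154.545), P3=(264.132,182.123); sampled at t=k/5. Machine vertices: (319.009,165.921) → (300.293,145.546) → (280.794,113.553) → (265.166,77.106) → (258.061,43.366) → (264.132,19.497). Open path.

**Shape 3** — `<path>` regular polygon, stroke `#0000ff` → cut (S704, F690). Machine vertices: (37.821,80.451) → (91.953,169.863) → (142.320,78.276) → (37.821,80.451). Closed: final G1 returns to the first vertex.

**Shape 4** — `<line>` line segment, stroke `#0000ff` → cut (S704, F690). Machine vertices: (366.173,128.629) → (298.181,14.142). Open path.

**Shape 5** — `<path>` regular polygon, stroke `#0000ff` → cut (S704, F690). Machine vertices: (150.678,129.006) → (153.695,155.434) → (179.762,160.730) → (192.855,137.576) → (174.880,117.969) → (150.678,129.006). Closed: final G1 returns to the first vertex.

G21
G90
G00 X43.270 Y16.168
M3 S320
G1 X52.432 Y40.523 F3212
G1 X59.214 Y68.684
G1 X63.614 Y100.651
G1 X65.634 Y136.424
G1 X65.273 Y176.002
M5
G00 X319.009 Y165.921
M3 S704
G1 X300.293 Y145.546 F690
G1 X280.794 Y113.553
G1 X265.166 Y77.106
G1 X258.061 Y43.366
G1 X264.132 Y19.497
M5
G00 X37.821 Y80.451
M3 S704
G1 X91.953 Y169.863 F690
G1 X142.320 Y78.276
G1 X37.821 Y80.451
M5
G00 X366.173 Y128.629
M3 S704
G1 X298.181 Y14.142 F690
M5
G00 X150.678 Y129.006
M3 S704
G1 X153.695 Y155.434 F690
G1 X179.762 Y160.730
G1 X192.855 Y137.576
G1 X174.880 Y117.969
G1 X150.678 Y129.006
M5
G00 X0.000 Y0.000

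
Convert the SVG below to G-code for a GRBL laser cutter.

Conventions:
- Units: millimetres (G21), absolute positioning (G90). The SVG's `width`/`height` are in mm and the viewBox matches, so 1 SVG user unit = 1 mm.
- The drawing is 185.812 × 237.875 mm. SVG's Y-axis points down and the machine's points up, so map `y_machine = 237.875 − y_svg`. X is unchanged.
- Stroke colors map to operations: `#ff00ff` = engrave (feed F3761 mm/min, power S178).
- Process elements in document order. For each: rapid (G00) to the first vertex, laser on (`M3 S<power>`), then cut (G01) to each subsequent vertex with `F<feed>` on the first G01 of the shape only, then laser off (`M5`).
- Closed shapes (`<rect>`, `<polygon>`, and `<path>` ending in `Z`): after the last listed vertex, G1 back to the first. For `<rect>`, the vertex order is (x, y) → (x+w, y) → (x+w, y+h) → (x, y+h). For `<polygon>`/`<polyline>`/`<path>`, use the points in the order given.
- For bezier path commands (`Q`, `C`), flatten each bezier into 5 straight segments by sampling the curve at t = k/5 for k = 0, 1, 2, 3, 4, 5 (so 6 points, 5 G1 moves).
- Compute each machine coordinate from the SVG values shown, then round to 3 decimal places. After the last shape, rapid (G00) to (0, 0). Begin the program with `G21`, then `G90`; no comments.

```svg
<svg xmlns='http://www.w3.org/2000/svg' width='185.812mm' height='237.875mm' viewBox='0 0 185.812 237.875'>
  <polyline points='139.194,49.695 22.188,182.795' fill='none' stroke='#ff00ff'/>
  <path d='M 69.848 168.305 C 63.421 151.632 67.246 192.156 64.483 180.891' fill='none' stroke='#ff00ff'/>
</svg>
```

G21
G90
G00 X139.194 Y188.180
M3 S178
G01 X22.188 Y55.080 F3761
M5
G00 X69.848 Y69.570
M3 S178
G01 X67.087 Y73.582 F3761
G01 X65.979 Y69.098
G01 X65.714 Y61.350
G01 X65.485 Y55.568
G01 X64.483 Y56.984
M5
G00 X0.000 Y0.000

Since the viewBox matches the mm dimensions, user units are millimetres directly. The only transform is the Y-flip y_m = 237.875 − y_svg.

Shape 1 is a line segment drawn with `<polyline>`. Its stroke #ff00ff means engrave at S178, F3761. After flipping Y the toolpath is (139.194,188.180) → (22.188,55.080).

Shape 2 is a cubic bezier drawn with `<path>`. Its stroke #ff00ff means engrave at S178, F3761. After flipping Y the toolpath is (69.848,69.570) → (67.087,73.582) → (65.979,69.098) → (65.714,61.350) → (65.485,55.568) → (64.483,56.984).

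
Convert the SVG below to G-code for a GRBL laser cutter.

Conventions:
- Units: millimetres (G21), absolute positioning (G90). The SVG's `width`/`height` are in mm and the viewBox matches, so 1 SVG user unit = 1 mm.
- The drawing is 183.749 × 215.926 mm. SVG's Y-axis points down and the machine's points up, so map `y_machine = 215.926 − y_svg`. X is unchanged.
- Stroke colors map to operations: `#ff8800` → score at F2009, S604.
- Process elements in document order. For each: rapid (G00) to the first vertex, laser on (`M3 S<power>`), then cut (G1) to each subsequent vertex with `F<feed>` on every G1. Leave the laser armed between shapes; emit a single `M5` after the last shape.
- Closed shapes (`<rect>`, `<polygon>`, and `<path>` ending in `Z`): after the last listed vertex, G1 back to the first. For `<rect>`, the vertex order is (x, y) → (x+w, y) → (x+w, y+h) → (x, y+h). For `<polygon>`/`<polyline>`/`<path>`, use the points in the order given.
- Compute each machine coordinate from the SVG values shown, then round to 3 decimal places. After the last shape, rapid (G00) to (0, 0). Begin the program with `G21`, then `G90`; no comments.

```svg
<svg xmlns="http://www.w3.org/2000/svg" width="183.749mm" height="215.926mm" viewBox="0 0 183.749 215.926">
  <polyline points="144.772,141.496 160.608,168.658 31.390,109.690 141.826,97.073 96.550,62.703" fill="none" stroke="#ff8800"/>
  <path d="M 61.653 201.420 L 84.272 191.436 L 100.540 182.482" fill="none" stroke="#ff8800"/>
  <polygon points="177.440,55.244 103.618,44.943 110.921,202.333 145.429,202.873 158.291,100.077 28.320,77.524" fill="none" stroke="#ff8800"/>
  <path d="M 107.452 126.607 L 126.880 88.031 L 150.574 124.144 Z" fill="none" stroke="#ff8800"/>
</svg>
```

1 u = 1 mm; y_m = 215.926 − y.

[1] `<polyline>` open polyline, #ff8800→score S604 F2009: (144.772,74.430) → (160.608,47.268) → (31.390,106.236) → (141.826,118.853) → (96.550,153.223)

[2] `<path>` open polyline, #ff8800→score S604 F2009: (61.653,14.506) → (84.272,24.490) → (100.540,33.444)

[3] `<polygon>` closed polygon, #ff8800→score S604 F2009: (177.440,160.682) → (103.618,170.983) → (110.921,13.593) → (145.429,13.053) → (158.291,115.849) → (28.320,138.402) → (177.440,160.682) (closed)

[4] `<path>` regular polygon, #ff8800→score S604 F2009: (107.452,89.319) → (126.880,127.895) → (150.574,91.782) → (107.452,89.319) (closed)

G21
G90
G00 X144.772 Y74.430
M3 S604
G1 X160.608 Y47.268 F2009
G1 X31.390 Y106.236 F2009
G1 X141.826 Y118.853 F2009
G1 X96.550 Y153.223 F2009
G00 X61.653 Y14.506
M3 S604
G1 X84.272 Y24.490 F2009
G1 X100.540 Y33.444 F2009
G00 X177.440 Y160.682
M3 S604
G1 X103.618 Y170.983 F2009
G1 X110.921 Y13.593 F2009
G1 X145.429 Y13.053 F2009
G1 X158.291 Y115.849 F2009
G1 X28.320 Y138.402 F2009
G1 X177.440 Y160.682 F2009
G00 X107.452 Y89.319
M3 S604
G1 X126.880 Y127.895 F2009
G1 X150.574 Y91.782 F2009
G1 X107.452 Y89.319 F2009
M5
G00 X0.000 Y0.000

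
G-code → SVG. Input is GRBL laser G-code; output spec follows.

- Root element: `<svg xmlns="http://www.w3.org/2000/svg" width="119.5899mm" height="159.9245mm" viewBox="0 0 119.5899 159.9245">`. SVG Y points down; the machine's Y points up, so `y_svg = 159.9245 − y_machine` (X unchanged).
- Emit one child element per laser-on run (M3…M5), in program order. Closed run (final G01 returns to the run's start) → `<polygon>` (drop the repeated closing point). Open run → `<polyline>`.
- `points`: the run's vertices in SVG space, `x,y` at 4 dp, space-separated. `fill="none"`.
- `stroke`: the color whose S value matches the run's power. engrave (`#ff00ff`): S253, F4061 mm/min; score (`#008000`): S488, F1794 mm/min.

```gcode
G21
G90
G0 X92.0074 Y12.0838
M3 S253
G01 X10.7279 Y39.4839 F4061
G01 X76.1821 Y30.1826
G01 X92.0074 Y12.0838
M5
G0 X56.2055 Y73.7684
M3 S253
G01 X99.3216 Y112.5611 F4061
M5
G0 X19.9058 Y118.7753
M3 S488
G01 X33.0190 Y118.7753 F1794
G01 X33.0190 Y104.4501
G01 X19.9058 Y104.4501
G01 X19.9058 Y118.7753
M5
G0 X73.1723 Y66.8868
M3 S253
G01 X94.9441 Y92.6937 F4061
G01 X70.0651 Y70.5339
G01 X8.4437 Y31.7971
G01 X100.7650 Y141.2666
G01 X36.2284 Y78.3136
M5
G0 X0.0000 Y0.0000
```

<svg xmlns="http://www.w3.org/2000/svg" width="119.5899mm" height="159.9245mm" viewBox="0 0 119.5899 159.9245">
  <polygon points="92.0074,147.8407 10.7279,120.4406 76.1821,129.7419" fill="none" stroke="#ff00ff"/>
  <polyline points="56.2055,86.1561 99.3216,47.3634" fill="none" stroke="#ff00ff"/>
  <polygon points="19.9058,41.1492 33.0190,41.1492 33.0190,55.4744 19.9058,55.4744" fill="none" stroke="#008000"/>
  <polyline points="73.1723,93.0377 94.9441,67.2308 70.0651,89.3906 8.4437,128.1274 100.7650,18.6579 36.2284,81.6109" fill="none" stroke="#ff00ff"/>
</svg>

Machine Y-up, SVG Y-down with viewBox height 159.9245, so y_svg = 159.9245 − y_machine; X carries over.

Run 1: S253 ⇒ engrave layer `#ff00ff`. The run returns to its start, so emit a `<polygon>` with points (Y-flipped): 92.0074,147.8407 10.7279,120.4406 76.1821,129.7419.

Run 2: power S253 maps to stroke `#ff00ff` (engrave). The run is open, so emit a `<polyline>` with points (Y-flipped): 56.2055,86.1561 99.3216,47.3634.

Run 3: S488 ⇒ score layer `#008000`. The run returns to its start, so emit a `<polygon>` with points (Y-flipped): 19.9058,41.1492 33.0190,41.1492 33.0190,55.4744 19.9058,55.4744.

Run 4: S253 ⇒ engrave layer `#ff00ff`. The run is open, so emit a `<polyline>` with points (Y-flipped): 73.1723,93.0377 94.9441,67.2308 70.0651,89.3906 8.4437,128.1274 100.7650,18.6579 36.2284,81.6109.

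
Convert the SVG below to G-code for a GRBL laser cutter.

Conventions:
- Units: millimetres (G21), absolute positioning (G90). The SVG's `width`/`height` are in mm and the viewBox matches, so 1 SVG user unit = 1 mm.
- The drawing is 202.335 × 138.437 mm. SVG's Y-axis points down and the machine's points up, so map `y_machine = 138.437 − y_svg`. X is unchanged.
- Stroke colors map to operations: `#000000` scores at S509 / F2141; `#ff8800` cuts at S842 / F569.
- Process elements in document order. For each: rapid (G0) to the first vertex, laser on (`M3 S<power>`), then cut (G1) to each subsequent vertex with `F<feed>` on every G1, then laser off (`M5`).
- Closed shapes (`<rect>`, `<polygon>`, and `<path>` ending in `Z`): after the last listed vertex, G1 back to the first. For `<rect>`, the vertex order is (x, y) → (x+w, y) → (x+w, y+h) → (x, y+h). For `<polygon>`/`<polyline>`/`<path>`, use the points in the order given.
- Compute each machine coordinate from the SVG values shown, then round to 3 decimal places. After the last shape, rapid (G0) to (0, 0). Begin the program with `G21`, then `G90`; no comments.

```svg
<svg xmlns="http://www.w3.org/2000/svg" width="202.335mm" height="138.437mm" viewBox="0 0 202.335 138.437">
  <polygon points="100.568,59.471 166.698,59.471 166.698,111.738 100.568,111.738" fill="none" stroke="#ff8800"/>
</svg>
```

Since the viewBox matches the mm dimensions, user units are millimetres directly. The only transform is the Y-flip y_m = 138.437 − y_svg.

Shape 1 is a rectangle drawn with `<polygon>`. Its stroke #ff8800 means cut at S842, F569. After flipping Y the toolpath is (100.568,78.966) → (166.698,78.966) → (166.698,26.699) → (100.568,26.699) → (100.568,78.966), returning to the start.

G21
G90
G0 X100.568 Y78.966
M3 S842
G1 X166.698 Y78.966 F569
G1 X166.698 Y26.699 F569
G1 X100.568 Y26.699 F569
G1 X100.568 Y78.966 F569
M5
G0 X0.000 Y0.000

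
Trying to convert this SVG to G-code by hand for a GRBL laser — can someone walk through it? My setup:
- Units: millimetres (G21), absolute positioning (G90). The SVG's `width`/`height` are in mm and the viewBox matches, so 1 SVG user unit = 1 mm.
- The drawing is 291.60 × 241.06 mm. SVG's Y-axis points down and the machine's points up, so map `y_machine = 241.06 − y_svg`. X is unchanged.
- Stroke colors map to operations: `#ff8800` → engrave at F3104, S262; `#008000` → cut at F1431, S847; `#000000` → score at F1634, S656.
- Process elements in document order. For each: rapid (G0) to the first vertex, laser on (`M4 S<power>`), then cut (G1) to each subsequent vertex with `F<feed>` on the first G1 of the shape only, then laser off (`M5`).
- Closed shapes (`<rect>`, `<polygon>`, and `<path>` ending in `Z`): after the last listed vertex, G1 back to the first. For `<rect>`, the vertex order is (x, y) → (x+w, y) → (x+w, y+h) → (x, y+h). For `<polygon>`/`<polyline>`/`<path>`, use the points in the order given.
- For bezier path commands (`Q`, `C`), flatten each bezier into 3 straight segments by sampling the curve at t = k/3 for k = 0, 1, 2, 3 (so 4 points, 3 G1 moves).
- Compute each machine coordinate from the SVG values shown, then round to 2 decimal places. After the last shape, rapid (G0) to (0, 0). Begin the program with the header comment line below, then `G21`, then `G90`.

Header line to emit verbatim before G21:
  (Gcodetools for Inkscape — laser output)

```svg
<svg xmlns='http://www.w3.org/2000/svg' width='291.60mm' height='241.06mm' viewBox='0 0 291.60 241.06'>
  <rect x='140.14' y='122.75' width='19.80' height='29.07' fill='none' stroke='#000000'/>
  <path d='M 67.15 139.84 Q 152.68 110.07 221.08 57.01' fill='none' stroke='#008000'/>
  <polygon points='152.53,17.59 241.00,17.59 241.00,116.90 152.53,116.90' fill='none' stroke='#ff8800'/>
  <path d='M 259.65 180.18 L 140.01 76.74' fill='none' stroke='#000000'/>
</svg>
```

(Gcodetools for Inkscape — laser output)
G21
G90
G0 X140.14 Y118.31
M4 S656
G1 X159.94 Y118.31 F1634
G1 X159.94 Y89.24
G1 X140.14 Y89.24
G1 X140.14 Y118.31
M5
G0 X67.15 Y101.22
M4 S847
G1 X122.27 Y123.65 F1431
G1 X173.58 Y151.26
G1 X221.08 Y184.05
M5
G0 X152.53 Y223.47
M4 S262
G1 X241.00 Y223.47 F3104
G1 X241.00 Y124.16
G1 X152.53 Y124.16
G1 X152.53 Y223.47
M5
G0 X259.65 Y60.88
M4 S656
G1 X140.01 Y164.32 F1634
M5
G0 X0.00 Y0.00

Since the viewBox matches the mm dimensions, user units are millimetres directly. The only transform is the Y-flip y_m = 241.06 − y_svg.

Shape 1 is a rectangle drawn with `<rect>`. Its stroke #000000 means score at S656, F1634. After flipping Y the toolpath is (140.14,118.31) → (159.94,118.31) → (159.94,89.24) → (140.14,89.24) → (140.14,118.31), returning to the start.

Shape 2 is a quadratic bezier drawn with `<path>`. Its stroke #008000 means cut at S847, F1431. After flipping Y the toolpath is (67.15,101.22) → (122.27,123.65) → (173.58,151.26) → (221.08,184.05).

Shape 3 is a rectangle drawn with `<polygon>`. Its stroke #ff8800 means engrave at S262, F3104. After flipping Y the toolpath is (152.53,223.47) → (241.00,223.47) → (241.00,124.16) → (152.53,124.16) → (152.53,223.47), returning to the start.

Shape 4 is a line segment drawn with `<path>`. Its stroke #000000 means score at S656, F1634. After flipping Y the toolpath is (259.65,60.88) → (140.01,164.32).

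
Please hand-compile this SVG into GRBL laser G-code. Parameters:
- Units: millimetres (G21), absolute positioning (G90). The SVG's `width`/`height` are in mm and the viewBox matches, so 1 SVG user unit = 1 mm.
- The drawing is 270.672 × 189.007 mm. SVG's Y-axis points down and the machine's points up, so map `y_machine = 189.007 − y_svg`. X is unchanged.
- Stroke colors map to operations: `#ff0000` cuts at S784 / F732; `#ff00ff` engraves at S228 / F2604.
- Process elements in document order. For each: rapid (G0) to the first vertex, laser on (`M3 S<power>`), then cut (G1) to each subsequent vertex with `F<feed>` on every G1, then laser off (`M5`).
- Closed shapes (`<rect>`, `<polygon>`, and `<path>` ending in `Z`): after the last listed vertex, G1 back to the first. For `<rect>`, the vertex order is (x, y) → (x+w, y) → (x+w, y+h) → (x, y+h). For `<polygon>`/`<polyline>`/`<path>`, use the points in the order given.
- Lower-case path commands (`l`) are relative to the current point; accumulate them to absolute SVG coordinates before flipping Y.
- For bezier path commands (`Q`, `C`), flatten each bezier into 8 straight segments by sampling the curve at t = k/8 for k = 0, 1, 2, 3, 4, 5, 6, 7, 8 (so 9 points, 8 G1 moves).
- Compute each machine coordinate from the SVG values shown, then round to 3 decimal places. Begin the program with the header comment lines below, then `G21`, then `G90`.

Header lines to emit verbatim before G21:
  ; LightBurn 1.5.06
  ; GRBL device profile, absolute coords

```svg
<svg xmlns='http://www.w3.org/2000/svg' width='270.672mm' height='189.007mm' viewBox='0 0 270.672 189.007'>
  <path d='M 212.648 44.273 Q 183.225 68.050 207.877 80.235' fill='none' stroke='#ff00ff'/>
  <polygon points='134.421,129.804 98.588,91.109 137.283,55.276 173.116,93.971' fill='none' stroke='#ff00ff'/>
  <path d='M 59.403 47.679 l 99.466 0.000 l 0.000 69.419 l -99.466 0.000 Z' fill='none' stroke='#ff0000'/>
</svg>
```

1 u = 1 mm; y_m = 189.007 − y.

[1] `<path>` quadratic bezier, #ff00ff→engrave S228 F2604: (212.648,144.734) → (206.137,138.971) → (201.316,133.570) → (198.185,128.531) → (196.744,123.855) → (196.992,119.541) → (198.931,115.589) → (202.559,111.999) → (207.877,108.772)

[2] `<polygon>` regular polygon, #ff00ff→engrave S228 F2604: (134.421,59.203) → (98.588,97.898) → (137.283,133.731) → (173.116,95.036) → (134.421,59.203) (closed)

[3] `<path>` rectangle, #ff0000→cut S784 F732: (59.403,141.328) → (158.869,141.328) → (158.869,71.909) → (59.403,71.909) → (59.403,141.328) (closed)

; LightBurn 1.5.06
; GRBL device profile, absolute coords
G21
G90
G0 X212.648 Y144.734
M3 S228
G1 X206.137 Y138.971 F2604
G1 X201.316 Y133.570 F2604
G1 X198.185 Y128.531 F2604
G1 X196.744 Y123.855 F2604
G1 X196.992 Y119.541 F2604
G1 X198.931 Y115.589 F2604
G1 X202.559 Y111.999 F2604
G1 X207.877 Y108.772 F2604
M5
G0 X134.421 Y59.203
M3 S228
G1 X98.588 Y97.898 F2604
G1 X137.283 Y133.731 F2604
G1 X173.116 Y95.036 F2604
G1 X134.421 Y59.203 F2604
M5
G0 X59.403 Y141.328
M3 S784
G1 X158.869 Y141.328 F732
G1 X158.869 Y71.909 F732
G1 X59.403 Y71.909 F732
G1 X59.403 Y141.328 F732
M5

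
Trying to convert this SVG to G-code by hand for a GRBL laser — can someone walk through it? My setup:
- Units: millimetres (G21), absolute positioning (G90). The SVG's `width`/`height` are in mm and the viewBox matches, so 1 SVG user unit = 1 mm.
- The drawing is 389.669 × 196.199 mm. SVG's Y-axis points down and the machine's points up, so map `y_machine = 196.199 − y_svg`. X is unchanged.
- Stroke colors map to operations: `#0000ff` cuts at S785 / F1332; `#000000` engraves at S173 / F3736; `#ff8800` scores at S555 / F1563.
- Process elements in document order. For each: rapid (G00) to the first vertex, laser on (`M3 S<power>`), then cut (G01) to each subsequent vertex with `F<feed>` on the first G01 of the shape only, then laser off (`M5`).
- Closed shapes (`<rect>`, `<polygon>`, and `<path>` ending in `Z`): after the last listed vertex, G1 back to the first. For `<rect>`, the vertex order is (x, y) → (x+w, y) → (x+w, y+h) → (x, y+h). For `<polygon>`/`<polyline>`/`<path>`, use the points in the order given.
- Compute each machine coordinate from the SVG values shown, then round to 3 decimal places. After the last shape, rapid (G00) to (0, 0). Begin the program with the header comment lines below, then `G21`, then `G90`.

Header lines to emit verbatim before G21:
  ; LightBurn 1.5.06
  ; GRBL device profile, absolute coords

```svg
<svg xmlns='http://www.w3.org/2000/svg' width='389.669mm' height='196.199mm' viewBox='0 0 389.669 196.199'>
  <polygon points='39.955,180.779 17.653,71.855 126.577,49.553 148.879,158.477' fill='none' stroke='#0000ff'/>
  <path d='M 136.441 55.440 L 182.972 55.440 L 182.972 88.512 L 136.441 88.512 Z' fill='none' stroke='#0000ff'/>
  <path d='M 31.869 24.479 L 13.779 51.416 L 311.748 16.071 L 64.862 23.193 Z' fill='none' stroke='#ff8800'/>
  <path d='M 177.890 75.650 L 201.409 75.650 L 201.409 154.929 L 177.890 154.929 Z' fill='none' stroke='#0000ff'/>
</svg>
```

; LightBurn 1.5.06
; GRBL device profile, absolute coords
G21
G90
G00 X39.955 Y15.420
M3 S785
G01 X17.653 Y124.344 F1332
G01 X126.577 Y146.646
G01 X148.879 Y37.722
G01 X39.955 Y15.420
M5
G00 X136.441 Y140.759
M3 S785
G01 X182.972 Y140.759 F1332
G01 X182.972 Y107.687
G01 X136.441 Y107.687
G01 X136.441 Y140.759
M5
G00 X31.869 Y171.720
M3 S555
G01 X13.779 Y144.783 F1563
G01 X311.748 Y180.128
G01 X64.862 Y173.006
G01 X31.869 Y171.720
M5
G00 X177.890 Y120.549
M3 S785
G01 X201.409 Y120.549 F1332
G01 X201.409 Y41.270
G01 X177.890 Y41.270
G01 X177.890 Y120.549
M5
G00 X0.000 Y0.000

viewBox `0 0 389.669 196.199` with mm width/height → 1 unit = 1 mm. Flip: y_m = 196.199 − y_svg.

**Shape 1** — `<polygon>` regular polygon, stroke `#0000ff` → cut (S785, F1332). Machine vertices: (39.955,15.420) → (17.653,124.344) → (126.577,146.646) → (148.879,37.722) → (39.955,15.420). Closed: final G1 returns to the first vertex.

**Shape 2** — `<path>` rectangle, stroke `#0000ff` → cut (S785, F1332). Machine vertices: (136.441,140.759) → (182.972,140.759) → (182.972,107.687) → (136.441,107.687) → (136.441,140.759). Closed: final G1 returns to the first vertex.

**Shape 3** — `<path>` closed polygon, stroke `#ff8800` → score (S555, F1563). Machine vertices: (31.869,171.720) → (13.779,144.783) → (311.748,180.128) → (64.862,173.006) → (31.869,171.720). Closed: final G1 returns to the first vertex.

**Shape 4** — `<path>` rectangle, stroke `#0000ff` → cut (S785, F1332). Machine vertices: (177.890,120.549) → (201.409,120.549) → (201.409,41.270) → (177.890,41.270) → (177.890,120.549). Closed: final G1 returns to the first vertex.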